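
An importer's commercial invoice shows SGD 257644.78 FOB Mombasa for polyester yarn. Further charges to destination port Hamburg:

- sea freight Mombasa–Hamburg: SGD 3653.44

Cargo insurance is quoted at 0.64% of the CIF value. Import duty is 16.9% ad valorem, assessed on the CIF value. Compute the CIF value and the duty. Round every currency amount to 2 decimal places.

Let C be the CIF value. C = FOB price + freight + 0.64% × C
C − 0.64% × C = 257644.78 + 3653.44
0.9936 × C = 261298.22
C = 261298.22 / 0.9936 = 262981.30
Insurance premium = 0.64% × 262981.30 = 1683.08
Import duty = 262981.30 × 16.9% = 44443.84

CIF value: SGD 262981.30; import duty: SGD 44443.84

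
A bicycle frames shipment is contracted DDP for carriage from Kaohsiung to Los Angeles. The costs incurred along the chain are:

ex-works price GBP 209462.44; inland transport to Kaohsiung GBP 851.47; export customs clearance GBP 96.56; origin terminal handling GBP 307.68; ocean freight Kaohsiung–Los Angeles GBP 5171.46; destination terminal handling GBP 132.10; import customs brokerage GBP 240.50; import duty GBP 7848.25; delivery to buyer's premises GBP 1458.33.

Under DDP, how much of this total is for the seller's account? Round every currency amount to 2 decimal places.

DDP: the seller bears all costs including import duty.
Seller's account: goods 209462.44 + inland to port 851.47 + export clearance 96.56 + origin terminal 307.68 + freight 5171.46 + destination terminal 132.10 + brokerage 240.50 + duty 7848.25 + delivery 1458.33 = 225568.79
Buyer's account: 0.00

Seller's account: GBP 225568.79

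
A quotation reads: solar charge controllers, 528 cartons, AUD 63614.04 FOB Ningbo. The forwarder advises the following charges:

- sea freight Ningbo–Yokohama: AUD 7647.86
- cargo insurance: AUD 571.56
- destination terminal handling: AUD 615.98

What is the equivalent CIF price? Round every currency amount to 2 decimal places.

CIF price: AUD 71833.46

Not relevant to the conversion: destination terminal — on the buyer under both terms; not part of either seller's price.
From FOB to CIF, the seller additionally bears: freight, insurance.
CIF price = 63614.04 + 7647.86 + 571.56 = 71833.46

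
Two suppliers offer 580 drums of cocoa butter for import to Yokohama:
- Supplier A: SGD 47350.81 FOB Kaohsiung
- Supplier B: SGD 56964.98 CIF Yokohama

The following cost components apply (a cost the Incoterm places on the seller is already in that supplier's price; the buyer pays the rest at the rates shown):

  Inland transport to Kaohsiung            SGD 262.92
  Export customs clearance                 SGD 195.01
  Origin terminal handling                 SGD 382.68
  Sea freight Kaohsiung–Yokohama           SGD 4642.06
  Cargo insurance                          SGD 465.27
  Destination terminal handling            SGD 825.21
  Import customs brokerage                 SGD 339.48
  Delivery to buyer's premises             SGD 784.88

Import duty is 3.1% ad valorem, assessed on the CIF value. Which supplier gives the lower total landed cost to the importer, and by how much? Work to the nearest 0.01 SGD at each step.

Supplier A is cheaper by SGD 4646.55

Supplier A (FOB):
CIF value = FOB price + freight + insurance = 47350.81 + 4642.06 + 465.27 = 52458.14
Import duty = 52458.14 × 3.1% = 1626.20
Buyer bears (A): 4642.06 + 465.27 + 825.21 + 339.48 + 784.88 = 7056.90
Landed cost (A) = invoice 47350.81 + 7056.90 + duty 1626.20 = 56033.91
Supplier B (CIF):
The CIF price already equals the CIF value: 56964.98
Import duty = 56964.98 × 3.1% = 1765.91
Buyer bears (B): 825.21 + 339.48 + 784.88 = 1949.57
Landed cost (B) = invoice 56964.98 + 1949.57 + duty 1765.91 = 60680.46
Difference = |56033.91 − 60680.46| = 4646.55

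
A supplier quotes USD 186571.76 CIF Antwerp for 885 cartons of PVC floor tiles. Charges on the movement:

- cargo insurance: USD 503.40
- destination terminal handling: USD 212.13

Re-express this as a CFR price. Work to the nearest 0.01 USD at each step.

CFR price: USD 186068.36

Not relevant to the conversion: destination terminal — on the buyer under both terms; not part of either seller's price.
From CIF to CFR, the seller no longer bears: insurance.
CFR price = 186571.76 − 503.40 = 186068.36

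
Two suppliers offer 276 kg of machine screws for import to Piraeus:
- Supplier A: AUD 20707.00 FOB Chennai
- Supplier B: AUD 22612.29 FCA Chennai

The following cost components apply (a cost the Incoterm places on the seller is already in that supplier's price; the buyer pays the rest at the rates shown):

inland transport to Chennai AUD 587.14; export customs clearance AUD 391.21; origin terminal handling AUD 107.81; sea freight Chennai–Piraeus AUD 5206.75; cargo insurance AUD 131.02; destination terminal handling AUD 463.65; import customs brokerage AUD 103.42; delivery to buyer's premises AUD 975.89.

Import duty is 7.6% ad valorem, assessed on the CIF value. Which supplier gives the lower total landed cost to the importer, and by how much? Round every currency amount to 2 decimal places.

Supplier A is cheaper by AUD 2166.10

Supplier A (FOB):
CIF value = FOB price + freight + insurance = 20707.00 + 5206.75 + 131.02 = 26044.77
Import duty = 26044.77 × 7.6% = 1979.40
Buyer bears (A): 5206.75 + 131.02 + 463.65 + 103.42 + 975.89 = 6880.73
Landed cost (A) = invoice 20707.00 + 6880.73 + duty 1979.40 = 29567.13
Supplier B (FCA):
CIF value = FCA price + origin terminal + freight + insurance = 22612.29 + 107.81 + 5206.75 + 131.02 = 28057.87
Import duty = 28057.87 × 7.6% = 2132.40
Buyer bears (B): 107.81 + 5206.75 + 131.02 + 463.65 + 103.42 + 975.89 = 6988.54
Landed cost (B) = invoice 22612.29 + 6988.54 + duty 2132.40 = 31733.23
Difference = |29567.13 − 31733.23| = 2166.10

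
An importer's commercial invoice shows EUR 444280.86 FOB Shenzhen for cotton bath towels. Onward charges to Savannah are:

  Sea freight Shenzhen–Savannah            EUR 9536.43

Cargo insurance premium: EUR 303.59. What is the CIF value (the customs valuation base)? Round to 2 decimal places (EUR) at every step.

CIF value: EUR 454120.88

CIF = FOB price + freight + insurance
CIF = 444280.86 + 9536.43 + 303.59 = 454120.88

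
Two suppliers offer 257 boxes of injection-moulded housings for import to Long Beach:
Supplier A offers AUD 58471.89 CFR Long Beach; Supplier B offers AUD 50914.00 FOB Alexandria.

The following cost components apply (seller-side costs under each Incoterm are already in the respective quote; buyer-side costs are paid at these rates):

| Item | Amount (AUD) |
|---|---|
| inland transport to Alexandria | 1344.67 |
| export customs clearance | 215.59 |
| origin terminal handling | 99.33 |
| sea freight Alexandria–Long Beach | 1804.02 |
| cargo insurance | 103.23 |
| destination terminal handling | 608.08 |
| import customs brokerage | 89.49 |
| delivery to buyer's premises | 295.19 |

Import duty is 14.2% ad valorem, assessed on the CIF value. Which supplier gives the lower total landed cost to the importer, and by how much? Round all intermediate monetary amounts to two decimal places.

Supplier B is cheaper by AUD 6570.92

Supplier A (CFR):
CIF value = CFR price + insurance = 58471.89 + 103.23 = 58575.12
Import duty = 58575.12 × 14.2% = 8317.67
Buyer bears (A): 103.23 + 608.08 + 89.49 + 295.19 = 1095.99
Landed cost (A) = invoice 58471.89 + 1095.99 + duty 8317.67 = 67885.55
Supplier B (FOB):
CIF value = FOB price + freight + insurance = 50914.00 + 1804.02 + 103.23 = 52821.25
Import duty = 52821.25 × 14.2% = 7500.62
Buyer bears (B): 1804.02 + 103.23 + 608.08 + 89.49 + 295.19 = 2900.01
Landed cost (B) = invoice 50914.00 + 2900.01 + duty 7500.62 = 61314.63
Difference = |67885.55 − 61314.63| = 6570.92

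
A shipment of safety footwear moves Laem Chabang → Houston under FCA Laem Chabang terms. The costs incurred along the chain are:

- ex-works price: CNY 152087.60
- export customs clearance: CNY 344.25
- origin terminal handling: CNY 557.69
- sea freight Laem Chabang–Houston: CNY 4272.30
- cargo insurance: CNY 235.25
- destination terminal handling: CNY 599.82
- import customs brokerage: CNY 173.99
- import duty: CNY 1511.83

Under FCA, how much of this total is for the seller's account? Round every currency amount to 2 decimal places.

FCA: the seller delivers export-cleared goods to the carrier; the buyer bears costs from that point.
Seller's account: goods 152087.60 + export clearance 344.25 = 152431.85
Buyer's account: origin terminal 557.69 + freight 4272.30 + insurance 235.25 + destination terminal 599.82 + brokerage 173.99 + duty 1511.83 = 7350.88

Seller's account: CNY 152431.85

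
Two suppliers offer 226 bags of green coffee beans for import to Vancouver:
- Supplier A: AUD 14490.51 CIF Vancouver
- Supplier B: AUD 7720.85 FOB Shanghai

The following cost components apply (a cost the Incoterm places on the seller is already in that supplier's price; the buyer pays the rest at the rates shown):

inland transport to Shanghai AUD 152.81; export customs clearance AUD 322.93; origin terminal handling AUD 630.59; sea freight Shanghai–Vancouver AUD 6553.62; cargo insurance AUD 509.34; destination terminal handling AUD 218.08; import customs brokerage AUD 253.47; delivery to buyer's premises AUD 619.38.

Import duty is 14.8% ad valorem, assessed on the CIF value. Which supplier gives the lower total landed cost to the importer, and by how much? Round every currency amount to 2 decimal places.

Supplier A (CIF):
The CIF price already equals the CIF value: 14490.51
Import duty = 14490.51 × 14.8% = 2144.60
Buyer bears (A): 218.08 + 253.47 + 619.38 = 1090.93
Landed cost (A) = invoice 14490.51 + 1090.93 + duty 2144.60 = 17726.04
Supplier B (FOB):
CIF value = FOB price + freight + insurance = 7720.85 + 6553.62 + 509.34 = 14783.81
Import duty = 14783.81 × 14.8% = 2188.00
Buyer bears (B): 6553.62 + 509.34 + 218.08 + 253.47 + 619.38 = 8153.89
Landed cost (B) = invoice 7720.85 + 8153.89 + duty 2188.00 = 18062.74
Difference = |17726.04 − 18062.74| = 336.70

Supplier A is cheaper by AUD 336.70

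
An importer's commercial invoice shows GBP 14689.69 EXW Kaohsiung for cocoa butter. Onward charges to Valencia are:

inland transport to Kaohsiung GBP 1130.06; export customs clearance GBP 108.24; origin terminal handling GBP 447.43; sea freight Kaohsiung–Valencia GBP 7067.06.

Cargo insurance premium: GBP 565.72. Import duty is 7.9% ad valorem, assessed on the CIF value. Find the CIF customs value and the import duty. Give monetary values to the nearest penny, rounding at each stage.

CIF value: GBP 24008.20; import duty: GBP 1896.65

CIF = EXW price + pre-shipment costs + freight + insurance
CIF = 14689.69 + 1130.06 + 108.24 + 447.43 + 7067.06 + 565.72 = 24008.20
Import duty = 24008.20 × 7.9% = 1896.65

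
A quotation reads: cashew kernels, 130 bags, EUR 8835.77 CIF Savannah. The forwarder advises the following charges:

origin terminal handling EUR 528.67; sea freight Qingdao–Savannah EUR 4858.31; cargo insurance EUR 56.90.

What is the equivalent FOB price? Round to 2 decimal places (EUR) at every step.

FOB price: EUR 3920.56

Not relevant to the conversion: origin terminal — on the seller under both CIF and FOB; already in the CIF price and stays in the FOB price.
From CIF to FOB, the seller no longer bears: freight, insurance.
FOB price = 8835.77 − 4858.31 − 56.90 = 3920.56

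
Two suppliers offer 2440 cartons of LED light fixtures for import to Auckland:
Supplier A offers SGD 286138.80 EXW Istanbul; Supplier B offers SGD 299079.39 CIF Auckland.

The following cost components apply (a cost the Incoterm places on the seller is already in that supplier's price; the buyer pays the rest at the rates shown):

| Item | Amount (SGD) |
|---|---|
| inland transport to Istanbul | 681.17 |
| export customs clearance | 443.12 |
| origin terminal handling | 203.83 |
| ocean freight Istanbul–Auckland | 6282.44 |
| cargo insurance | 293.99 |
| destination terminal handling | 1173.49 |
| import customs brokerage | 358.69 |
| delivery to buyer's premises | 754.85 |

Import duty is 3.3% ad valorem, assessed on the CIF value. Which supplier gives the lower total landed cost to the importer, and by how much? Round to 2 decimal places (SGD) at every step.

Supplier A (EXW):
CIF value = EXW price + inland to port + export clearance + origin terminal + freight + insurance = 286138.80 + 681.17 + 443.12 + 203.83 + 6282.44 + 293.99 = 294043.35
Import duty = 294043.35 × 3.3% = 9703.43
Buyer bears (A): 681.17 + 443.12 + 203.83 + 6282.44 + 293.99 + 1173.49 + 358.69 + 754.85 = 10191.58
Landed cost (A) = invoice 286138.80 + 10191.58 + duty 9703.43 = 306033.81
Supplier B (CIF):
The CIF price already equals the CIF value: 299079.39
Import duty = 299079.39 × 3.3% = 9869.62
Buyer bears (B): 1173.49 + 358.69 + 754.85 = 2287.03
Landed cost (B) = invoice 299079.39 + 2287.03 + duty 9869.62 = 311236.04
Difference = |306033.81 − 311236.04| = 5202.23

Supplier A is cheaper by SGD 5202.23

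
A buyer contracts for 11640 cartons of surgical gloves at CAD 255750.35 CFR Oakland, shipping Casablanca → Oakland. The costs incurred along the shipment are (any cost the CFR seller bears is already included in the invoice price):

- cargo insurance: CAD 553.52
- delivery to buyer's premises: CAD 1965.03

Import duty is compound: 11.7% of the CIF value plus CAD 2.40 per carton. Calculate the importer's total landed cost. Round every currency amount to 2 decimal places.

Total landed cost: CAD 316192.45

CFR: the seller pays costs through ocean freight to the destination port, but not insurance.
CIF value = CFR price + insurance = 255750.35 + 553.52 = 256303.87
Ad valorem component: 256303.87 × 11.7% = 29987.55
Specific component: 11640 × 2.40 = 27936.00
Import duty = 29987.55 + 27936.00 = 57923.55
Buyer bears: insurance 553.52 + delivery 1965.03 + duty 57923.55 = 60442.10
Landed cost = invoice 255750.35 + 60442.10 = 316192.45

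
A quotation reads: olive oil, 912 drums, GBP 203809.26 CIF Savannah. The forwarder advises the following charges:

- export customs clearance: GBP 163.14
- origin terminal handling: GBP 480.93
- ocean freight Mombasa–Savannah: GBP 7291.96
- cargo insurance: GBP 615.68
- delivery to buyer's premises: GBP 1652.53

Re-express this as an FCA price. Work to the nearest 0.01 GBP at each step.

Not relevant to the conversion: export clearance — on the seller under both CIF and FCA; already in the CIF price and stays in the FCA price. delivery — on the buyer under both terms; not part of either seller's price.
From CIF to FCA, the seller no longer bears: origin terminal, freight, insurance.
FCA price = 203809.26 − 480.93 − 7291.96 − 615.68 = 195420.69

FCA price: GBP 195420.69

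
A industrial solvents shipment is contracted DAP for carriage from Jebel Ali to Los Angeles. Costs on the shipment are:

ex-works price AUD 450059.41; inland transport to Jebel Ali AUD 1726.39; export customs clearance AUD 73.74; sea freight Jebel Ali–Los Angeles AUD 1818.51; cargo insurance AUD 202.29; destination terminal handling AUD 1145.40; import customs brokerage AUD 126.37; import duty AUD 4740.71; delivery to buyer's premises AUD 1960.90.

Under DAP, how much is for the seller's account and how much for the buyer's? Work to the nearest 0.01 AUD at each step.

Seller: AUD 456986.64; buyer: AUD 4867.08

DAP: the seller bears all costs to the named destination except import duty and clearance.
Seller's account: goods 450059.41 + inland to port 1726.39 + export clearance 73.74 + freight 1818.51 + insurance 202.29 + destination terminal 1145.40 + delivery 1960.90 = 456986.64
Buyer's account: brokerage 126.37 + duty 4740.71 = 4867.08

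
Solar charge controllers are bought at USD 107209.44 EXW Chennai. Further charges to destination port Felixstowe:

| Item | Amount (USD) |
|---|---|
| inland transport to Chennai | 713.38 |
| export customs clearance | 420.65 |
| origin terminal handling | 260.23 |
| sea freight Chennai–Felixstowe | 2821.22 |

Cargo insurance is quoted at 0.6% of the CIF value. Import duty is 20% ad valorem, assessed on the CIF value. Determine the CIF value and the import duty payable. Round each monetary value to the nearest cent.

Let C be the CIF value. C = EXW price + pre-shipment costs + freight + 0.6% × C
C − 0.6% × C = 107209.44 + 713.38 + 420.65 + 260.23 + 2821.22
0.994 × C = 111424.92
C = 111424.92 / 0.994 = 112097.51
Insurance premium = 0.6% × 112097.51 = 672.59
Import duty = 112097.51 × 20% = 22419.50

CIF value: USD 112097.51; import duty: USD 22419.50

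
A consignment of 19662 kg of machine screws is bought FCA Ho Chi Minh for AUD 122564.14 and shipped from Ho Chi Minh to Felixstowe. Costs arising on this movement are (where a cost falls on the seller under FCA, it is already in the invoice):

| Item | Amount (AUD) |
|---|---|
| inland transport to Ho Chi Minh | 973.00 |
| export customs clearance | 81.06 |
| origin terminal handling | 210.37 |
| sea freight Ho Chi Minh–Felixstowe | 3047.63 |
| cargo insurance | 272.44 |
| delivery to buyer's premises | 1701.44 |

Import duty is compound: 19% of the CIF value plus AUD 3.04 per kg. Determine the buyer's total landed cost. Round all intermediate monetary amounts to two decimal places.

FCA: the seller delivers export-cleared goods to the carrier; the buyer bears costs from that point.
Already in the invoice (seller's account under FCA): inland to port, export clearance — exclude.
CIF value = FCA price + origin terminal + freight + insurance = 122564.14 + 210.37 + 3047.63 + 272.44 = 126094.58
Ad valorem component: 126094.58 × 19% = 23957.97
Specific component: 19662 × 3.04 = 59772.48
Import duty = 23957.97 + 59772.48 = 83730.45
Buyer bears: origin terminal 210.37 + freight 3047.63 + insurance 272.44 + delivery 1701.44 + duty 83730.45 = 88962.33
Landed cost = invoice 122564.14 + 88962.33 = 211526.47

Total landed cost: AUD 211526.47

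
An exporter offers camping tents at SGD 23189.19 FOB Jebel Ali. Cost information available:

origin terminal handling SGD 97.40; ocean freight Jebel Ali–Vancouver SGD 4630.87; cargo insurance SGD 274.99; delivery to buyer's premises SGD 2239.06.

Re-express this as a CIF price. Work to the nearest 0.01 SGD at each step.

CIF price: SGD 28095.05

Not relevant to the conversion: origin terminal — on the seller under both FOB and CIF; already in the FOB price and stays in the CIF price. delivery — on the buyer under both terms; not part of either seller's price.
From FOB to CIF, the seller additionally bears: freight, insurance.
CIF price = 23189.19 + 4630.87 + 274.99 = 28095.05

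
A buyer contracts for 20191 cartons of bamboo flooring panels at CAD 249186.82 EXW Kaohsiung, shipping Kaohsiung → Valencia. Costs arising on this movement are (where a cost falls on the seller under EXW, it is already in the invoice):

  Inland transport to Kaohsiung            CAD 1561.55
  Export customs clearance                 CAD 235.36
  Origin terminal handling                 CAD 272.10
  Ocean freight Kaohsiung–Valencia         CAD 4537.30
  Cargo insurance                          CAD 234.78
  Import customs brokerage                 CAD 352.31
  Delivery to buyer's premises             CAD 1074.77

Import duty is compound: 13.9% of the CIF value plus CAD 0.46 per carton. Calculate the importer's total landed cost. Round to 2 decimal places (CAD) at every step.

Total landed cost: CAD 302330.73

EXW: the seller makes goods available at their premises; the buyer bears all onward costs.
CIF value = EXW price + inland to port + export clearance + origin terminal + freight + insurance = 249186.82 + 1561.55 + 235.36 + 272.10 + 4537.30 + 234.78 = 256027.91
Ad valorem component: 256027.91 × 13.9% = 35587.88
Specific component: 20191 × 0.46 = 9287.86
Import duty = 35587.88 + 9287.86 = 44875.74
Buyer bears: inland to port 1561.55 + export clearance 235.36 + origin terminal 272.10 + freight 4537.30 + insurance 234.78 + brokerage 352.31 + delivery 1074.77 + duty 44875.74 = 53143.91
Landed cost = invoice 249186.82 + 53143.91 = 302330.73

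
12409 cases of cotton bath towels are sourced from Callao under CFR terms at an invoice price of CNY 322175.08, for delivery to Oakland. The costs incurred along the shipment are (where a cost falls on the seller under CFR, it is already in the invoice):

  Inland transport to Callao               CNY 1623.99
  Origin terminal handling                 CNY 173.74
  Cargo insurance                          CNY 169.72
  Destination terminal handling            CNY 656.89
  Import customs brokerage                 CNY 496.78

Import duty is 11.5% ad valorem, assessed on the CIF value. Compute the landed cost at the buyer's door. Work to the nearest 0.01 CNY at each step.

CFR: the seller pays costs through ocean freight to the destination port, but not insurance.
Already in the invoice (seller's account under CFR): inland to port, origin terminal — exclude.
CIF value = CFR price + insurance = 322175.08 + 169.72 = 322344.80
Import duty = 322344.80 × 11.5% = 37069.65
Buyer bears: insurance 169.72 + destination terminal 656.89 + brokerage 496.78 + duty 37069.65 = 38393.04
Landed cost = invoice 322175.08 + 38393.04 = 360568.12

Total landed cost: CNY 360568.12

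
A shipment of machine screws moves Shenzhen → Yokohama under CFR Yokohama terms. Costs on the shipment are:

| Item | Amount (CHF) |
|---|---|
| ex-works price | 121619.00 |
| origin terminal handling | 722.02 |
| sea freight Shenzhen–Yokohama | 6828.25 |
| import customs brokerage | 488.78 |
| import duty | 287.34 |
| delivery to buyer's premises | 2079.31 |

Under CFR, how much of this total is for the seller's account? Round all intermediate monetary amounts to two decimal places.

Seller's account: CHF 129169.27

CFR: the seller pays costs through ocean freight to the destination port, but not insurance.
Seller's account: goods 121619.00 + origin terminal 722.02 + freight 6828.25 = 129169.27
Buyer's account: brokerage 488.78 + duty 287.34 + delivery 2079.31 = 2855.43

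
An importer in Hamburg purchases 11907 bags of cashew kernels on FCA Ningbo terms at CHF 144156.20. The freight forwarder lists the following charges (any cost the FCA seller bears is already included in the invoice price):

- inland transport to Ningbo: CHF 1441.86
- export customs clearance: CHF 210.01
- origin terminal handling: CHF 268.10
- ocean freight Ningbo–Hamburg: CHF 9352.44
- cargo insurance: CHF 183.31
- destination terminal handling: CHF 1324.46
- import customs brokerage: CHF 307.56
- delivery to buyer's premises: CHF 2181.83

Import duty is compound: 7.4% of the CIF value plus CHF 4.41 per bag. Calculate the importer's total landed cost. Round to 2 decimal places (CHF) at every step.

Total landed cost: CHF 221676.81

FCA: the seller delivers export-cleared goods to the carrier; the buyer bears costs from that point.
Already in the invoice (seller's account under FCA): inland to port, export clearance — exclude.
CIF value = FCA price + origin terminal + freight + insurance = 144156.20 + 268.10 + 9352.44 + 183.31 = 153960.05
Ad valorem component: 153960.05 × 7.4% = 11393.04
Specific component: 11907 × 4.41 = 52509.87
Import duty = 11393.04 + 52509.87 = 63902.91
Buyer bears: origin terminal 268.10 + freight 9352.44 + insurance 183.31 + destination terminal 1324.46 + brokerage 307.56 + delivery 2181.83 + duty 63902.91 = 77520.61
Landed cost = invoice 144156.20 + 77520.61 = 221676.81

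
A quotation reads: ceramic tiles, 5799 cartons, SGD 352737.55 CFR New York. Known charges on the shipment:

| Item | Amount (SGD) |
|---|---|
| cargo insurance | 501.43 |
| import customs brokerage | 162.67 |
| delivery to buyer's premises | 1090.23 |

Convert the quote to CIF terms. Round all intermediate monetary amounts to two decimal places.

CIF price: SGD 353238.98

Not relevant to the conversion: brokerage, delivery — on the buyer under both terms; not part of either seller's price.
From CFR to CIF, the seller additionally bears: insurance.
CIF price = 352737.55 + 501.43 = 353238.98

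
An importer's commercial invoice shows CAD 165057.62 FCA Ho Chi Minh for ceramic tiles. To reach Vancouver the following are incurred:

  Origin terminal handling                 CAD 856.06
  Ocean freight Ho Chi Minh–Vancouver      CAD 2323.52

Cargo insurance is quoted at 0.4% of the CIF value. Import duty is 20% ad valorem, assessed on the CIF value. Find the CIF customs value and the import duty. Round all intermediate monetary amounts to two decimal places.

Let C be the CIF value. C = FCA price + pre-shipment costs + freight + 0.4% × C
C − 0.4% × C = 165057.62 + 856.06 + 2323.52
0.996 × C = 168237.20
C = 168237.20 / 0.996 = 168912.85
Insurance premium = 0.4% × 168912.85 = 675.65
Import duty = 168912.85 × 20% = 33782.57

CIF value: CAD 168912.85; import duty: CAD 33782.57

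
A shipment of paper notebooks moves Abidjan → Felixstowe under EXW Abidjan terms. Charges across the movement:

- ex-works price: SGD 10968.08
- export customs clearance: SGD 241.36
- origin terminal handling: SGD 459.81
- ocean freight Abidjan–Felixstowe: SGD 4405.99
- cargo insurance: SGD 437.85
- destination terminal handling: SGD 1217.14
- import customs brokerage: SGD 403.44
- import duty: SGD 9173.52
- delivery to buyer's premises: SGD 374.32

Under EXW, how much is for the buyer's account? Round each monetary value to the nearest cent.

Buyer's account: SGD 16713.43

EXW: the seller makes goods available at their premises; the buyer bears all onward costs.
Seller's account: goods 10968.08 = 10968.08
Buyer's account: export clearance 241.36 + origin terminal 459.81 + freight 4405.99 + insurance 437.85 + destination terminal 1217.14 + brokerage 403.44 + duty 9173.52 + delivery 374.32 = 16713.43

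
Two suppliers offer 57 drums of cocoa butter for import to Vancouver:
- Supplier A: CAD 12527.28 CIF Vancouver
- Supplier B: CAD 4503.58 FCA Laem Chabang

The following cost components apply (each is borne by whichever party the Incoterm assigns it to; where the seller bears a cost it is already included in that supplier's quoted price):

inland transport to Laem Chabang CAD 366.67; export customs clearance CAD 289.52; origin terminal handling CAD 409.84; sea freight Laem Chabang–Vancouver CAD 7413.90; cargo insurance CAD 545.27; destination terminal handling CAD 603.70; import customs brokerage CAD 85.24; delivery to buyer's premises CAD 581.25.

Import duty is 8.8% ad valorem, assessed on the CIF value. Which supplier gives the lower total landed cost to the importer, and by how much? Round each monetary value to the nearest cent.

Supplier A (CIF):
The CIF price already equals the CIF value: 12527.28
Import duty = 12527.28 × 8.8% = 1102.40
Buyer bears (A): 603.70 + 85.24 + 581.25 = 1270.19
Landed cost (A) = invoice 12527.28 + 1270.19 + duty 1102.40 = 14899.87
Supplier B (FCA):
CIF value = FCA price + origin terminal + freight + insurance = 4503.58 + 409.84 + 7413.90 + 545.27 = 12872.59
Import duty = 12872.59 × 8.8% = 1132.79
Buyer bears (B): 409.84 + 7413.90 + 545.27 + 603.70 + 85.24 + 581.25 = 9639.20
Landed cost (B) = invoice 4503.58 + 9639.20 + duty 1132.79 = 15275.57
Difference = |14899.87 − 15275.57| = 375.70

Supplier A is cheaper by CAD 375.70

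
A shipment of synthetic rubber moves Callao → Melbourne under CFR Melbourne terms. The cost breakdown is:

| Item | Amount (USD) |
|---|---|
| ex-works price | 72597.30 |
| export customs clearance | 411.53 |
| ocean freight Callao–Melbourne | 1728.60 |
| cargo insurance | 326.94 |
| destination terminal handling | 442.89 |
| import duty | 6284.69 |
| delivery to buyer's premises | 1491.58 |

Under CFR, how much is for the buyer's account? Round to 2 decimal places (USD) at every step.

CFR: the seller pays costs through ocean freight to the destination port, but not insurance.
Seller's account: goods 72597.30 + export clearance 411.53 + freight 1728.60 = 74737.43
Buyer's account: insurance 326.94 + destination terminal 442.89 + duty 6284.69 + delivery 1491.58 = 8546.10

Buyer's account: USD 8546.10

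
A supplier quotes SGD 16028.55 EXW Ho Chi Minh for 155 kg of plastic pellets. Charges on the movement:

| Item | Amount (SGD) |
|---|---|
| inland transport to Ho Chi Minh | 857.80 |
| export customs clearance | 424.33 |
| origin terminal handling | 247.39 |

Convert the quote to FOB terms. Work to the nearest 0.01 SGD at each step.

From EXW to FOB, the seller additionally bears: inland to port, export clearance, origin terminal.
FOB price = 16028.55 + 857.80 + 424.33 + 247.39 = 17558.07

FOB price: SGD 17558.07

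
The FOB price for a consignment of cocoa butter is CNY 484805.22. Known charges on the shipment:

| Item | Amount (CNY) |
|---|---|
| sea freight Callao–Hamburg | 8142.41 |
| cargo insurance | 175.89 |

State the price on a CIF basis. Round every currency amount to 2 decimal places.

CIF price: CNY 493123.52

From FOB to CIF, the seller additionally bears: freight, insurance.
CIF price = 484805.22 + 8142.41 + 175.89 = 493123.52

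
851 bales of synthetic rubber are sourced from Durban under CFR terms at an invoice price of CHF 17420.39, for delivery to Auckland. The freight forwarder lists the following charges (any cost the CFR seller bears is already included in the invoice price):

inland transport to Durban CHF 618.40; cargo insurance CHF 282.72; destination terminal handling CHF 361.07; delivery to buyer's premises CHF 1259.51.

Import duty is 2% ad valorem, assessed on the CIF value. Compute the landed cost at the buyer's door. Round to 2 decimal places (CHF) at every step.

CFR: the seller pays costs through ocean freight to the destination port, but not insurance.
Already in the invoice (seller's account under CFR): inland to port — exclude.
CIF value = CFR price + insurance = 17420.39 + 282.72 = 17703.11
Import duty = 17703.11 × 2% = 354.06
Buyer bears: insurance 282.72 + destination terminal 361.07 + delivery 1259.51 + duty 354.06 = 2257.36
Landed cost = invoice 17420.39 + 2257.36 = 19677.75

Total landed cost: CHF 19677.75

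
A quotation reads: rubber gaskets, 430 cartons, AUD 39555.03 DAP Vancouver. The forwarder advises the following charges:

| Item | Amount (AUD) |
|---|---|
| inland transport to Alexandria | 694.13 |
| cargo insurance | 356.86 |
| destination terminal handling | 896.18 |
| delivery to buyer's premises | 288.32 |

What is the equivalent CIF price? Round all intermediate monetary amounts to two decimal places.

Not relevant to the conversion: insurance, inland to port — on the seller under both DAP and CIF; already in the DAP price and stays in the CIF price.
From DAP to CIF, the seller no longer bears: destination terminal, delivery.
CIF price = 39555.03 − 896.18 − 288.32 = 38370.53

CIF price: AUD 38370.53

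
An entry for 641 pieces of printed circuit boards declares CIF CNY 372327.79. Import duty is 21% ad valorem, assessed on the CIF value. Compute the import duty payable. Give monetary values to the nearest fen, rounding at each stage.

Import duty = 372327.79 × 21% = 78188.84

Import duty: CNY 78188.84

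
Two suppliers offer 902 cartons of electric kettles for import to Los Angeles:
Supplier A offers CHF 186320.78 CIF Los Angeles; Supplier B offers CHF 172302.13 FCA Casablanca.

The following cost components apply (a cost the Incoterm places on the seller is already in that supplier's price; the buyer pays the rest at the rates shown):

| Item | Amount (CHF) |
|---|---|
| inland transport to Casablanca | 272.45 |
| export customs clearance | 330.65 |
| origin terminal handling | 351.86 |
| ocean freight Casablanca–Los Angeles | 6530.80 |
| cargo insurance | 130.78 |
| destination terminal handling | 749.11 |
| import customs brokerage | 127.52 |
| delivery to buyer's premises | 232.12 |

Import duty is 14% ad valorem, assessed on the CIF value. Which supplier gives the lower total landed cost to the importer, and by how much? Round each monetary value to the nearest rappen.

Supplier A (CIF):
The CIF price already equals the CIF value: 186320.78
Import duty = 186320.78 × 14% = 26084.91
Buyer bears (A): 749.11 + 127.52 + 232.12 = 1108.75
Landed cost (A) = invoice 186320.78 + 1108.75 + duty 26084.91 = 213514.44
Supplier B (FCA):
CIF value = FCA price + origin terminal + freight + insurance = 172302.13 + 351.86 + 6530.80 + 130.78 = 179315.57
Import duty = 179315.57 × 14% = 25104.18
Buyer bears (B): 351.86 + 6530.80 + 130.78 + 749.11 + 127.52 + 232.12 = 8122.19
Landed cost (B) = invoice 172302.13 + 8122.19 + duty 25104.18 = 205528.50
Difference = |213514.44 − 205528.50| = 7985.94

Supplier B is cheaper by CHF 7985.94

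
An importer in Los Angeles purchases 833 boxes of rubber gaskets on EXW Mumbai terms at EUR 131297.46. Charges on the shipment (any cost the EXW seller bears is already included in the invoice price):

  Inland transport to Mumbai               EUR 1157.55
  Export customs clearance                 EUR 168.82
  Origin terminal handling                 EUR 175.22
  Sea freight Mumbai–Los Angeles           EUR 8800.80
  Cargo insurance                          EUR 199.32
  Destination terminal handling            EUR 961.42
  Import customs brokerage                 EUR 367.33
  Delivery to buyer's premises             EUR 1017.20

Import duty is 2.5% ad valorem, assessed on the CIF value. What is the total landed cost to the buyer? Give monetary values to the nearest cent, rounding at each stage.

Total landed cost: EUR 147690.10

EXW: the seller makes goods available at their premises; the buyer bears all onward costs.
CIF value = EXW price + inland to port + export clearance + origin terminal + freight + insurance = 131297.46 + 1157.55 + 168.82 + 175.22 + 8800.80 + 199.32 = 141799.17
Import duty = 141799.17 × 2.5% = 3544.98
Buyer bears: inland to port 1157.55 + export clearance 168.82 + origin terminal 175.22 + freight 8800.80 + insurance 199.32 + destination terminal 961.42 + brokerage 367.33 + delivery 1017.20 + duty 3544.98 = 16392.64
Landed cost = invoice 131297.46 + 16392.64 = 147690.10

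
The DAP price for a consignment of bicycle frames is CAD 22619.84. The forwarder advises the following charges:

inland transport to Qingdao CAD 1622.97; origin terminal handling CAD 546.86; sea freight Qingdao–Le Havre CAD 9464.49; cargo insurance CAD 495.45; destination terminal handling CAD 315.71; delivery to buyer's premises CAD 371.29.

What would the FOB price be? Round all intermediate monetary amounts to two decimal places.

FOB price: CAD 11972.90

Not relevant to the conversion: inland to port, origin terminal — on the seller under both DAP and FOB; already in the DAP price and stays in the FOB price.
From DAP to FOB, the seller no longer bears: freight, insurance, destination terminal, delivery.
FOB price = 22619.84 − 9464.49 − 495.45 − 315.71 − 371.29 = 11972.90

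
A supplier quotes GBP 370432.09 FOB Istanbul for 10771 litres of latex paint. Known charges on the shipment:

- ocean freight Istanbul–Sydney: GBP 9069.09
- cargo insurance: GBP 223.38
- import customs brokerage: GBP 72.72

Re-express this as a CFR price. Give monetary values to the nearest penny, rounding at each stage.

CFR price: GBP 379501.18

Not relevant to the conversion: brokerage, insurance — on the buyer under both terms; not part of either seller's price.
From FOB to CFR, the seller additionally bears: freight.
CFR price = 370432.09 + 9069.09 = 379501.18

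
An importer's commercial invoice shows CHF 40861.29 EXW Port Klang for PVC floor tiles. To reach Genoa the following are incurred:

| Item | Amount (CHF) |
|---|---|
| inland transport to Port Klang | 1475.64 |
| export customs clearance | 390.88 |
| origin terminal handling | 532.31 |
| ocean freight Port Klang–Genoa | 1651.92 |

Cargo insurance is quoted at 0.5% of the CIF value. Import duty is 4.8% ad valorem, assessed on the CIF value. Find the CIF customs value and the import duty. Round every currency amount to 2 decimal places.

CIF value: CHF 45137.73; import duty: CHF 2166.61

Let C be the CIF value. C = EXW price + pre-shipment costs + freight + 0.5% × C
C − 0.5% × C = 40861.29 + 1475.64 + 390.88 + 532.31 + 1651.92
0.995 × C = 44912.04
C = 44912.04 / 0.995 = 45137.73
Insurance premium = 0.5% × 45137.73 = 225.69
Import duty = 45137.73 × 4.8% = 2166.61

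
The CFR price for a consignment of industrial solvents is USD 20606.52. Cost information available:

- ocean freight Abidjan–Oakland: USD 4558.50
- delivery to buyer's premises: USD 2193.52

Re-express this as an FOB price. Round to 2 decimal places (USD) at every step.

Not relevant to the conversion: delivery — on the buyer under both terms; not part of either seller's price.
From CFR to FOB, the seller no longer bears: freight.
FOB price = 20606.52 − 4558.50 = 16048.02

FOB price: USD 16048.02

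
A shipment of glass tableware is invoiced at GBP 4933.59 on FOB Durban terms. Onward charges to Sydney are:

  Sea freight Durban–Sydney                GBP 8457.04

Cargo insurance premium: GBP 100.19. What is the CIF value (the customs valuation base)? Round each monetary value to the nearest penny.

CIF value: GBP 13490.82

CIF = FOB price + freight + insurance
CIF = 4933.59 + 8457.04 + 100.19 = 13490.82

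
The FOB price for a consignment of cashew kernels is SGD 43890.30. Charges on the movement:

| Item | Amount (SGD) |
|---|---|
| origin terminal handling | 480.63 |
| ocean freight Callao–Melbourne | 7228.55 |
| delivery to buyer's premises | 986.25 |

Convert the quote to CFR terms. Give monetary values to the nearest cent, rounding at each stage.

Not relevant to the conversion: origin terminal — on the seller under both FOB and CFR; already in the FOB price and stays in the CFR price. delivery — on the buyer under both terms; not part of either seller's price.
From FOB to CFR, the seller additionally bears: freight.
CFR price = 43890.30 + 7228.55 = 51118.85

CFR price: SGD 51118.85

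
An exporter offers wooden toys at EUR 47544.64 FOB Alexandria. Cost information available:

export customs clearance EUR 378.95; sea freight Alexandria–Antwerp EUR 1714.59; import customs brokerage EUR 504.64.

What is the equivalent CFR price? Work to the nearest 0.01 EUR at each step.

Not relevant to the conversion: export clearance — on the seller under both FOB and CFR; already in the FOB price and stays in the CFR price. brokerage — on the buyer under both terms; not part of either seller's price.
From FOB to CFR, the seller additionally bears: freight.
CFR price = 47544.64 + 1714.59 = 49259.23

CFR price: EUR 49259.23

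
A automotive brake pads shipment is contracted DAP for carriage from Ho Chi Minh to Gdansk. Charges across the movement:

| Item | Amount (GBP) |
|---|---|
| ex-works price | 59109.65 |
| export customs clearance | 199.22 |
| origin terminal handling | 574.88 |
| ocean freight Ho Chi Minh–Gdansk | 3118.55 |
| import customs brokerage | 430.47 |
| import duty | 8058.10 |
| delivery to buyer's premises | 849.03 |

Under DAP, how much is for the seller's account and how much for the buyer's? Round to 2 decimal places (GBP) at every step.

DAP: the seller bears all costs to the named destination except import duty and clearance.
Seller's account: goods 59109.65 + export clearance 199.22 + origin terminal 574.88 + freight 3118.55 + delivery 849.03 = 63851.33
Buyer's account: brokerage 430.47 + duty 8058.10 = 8488.57

Seller: GBP 63851.33; buyer: GBP 8488.57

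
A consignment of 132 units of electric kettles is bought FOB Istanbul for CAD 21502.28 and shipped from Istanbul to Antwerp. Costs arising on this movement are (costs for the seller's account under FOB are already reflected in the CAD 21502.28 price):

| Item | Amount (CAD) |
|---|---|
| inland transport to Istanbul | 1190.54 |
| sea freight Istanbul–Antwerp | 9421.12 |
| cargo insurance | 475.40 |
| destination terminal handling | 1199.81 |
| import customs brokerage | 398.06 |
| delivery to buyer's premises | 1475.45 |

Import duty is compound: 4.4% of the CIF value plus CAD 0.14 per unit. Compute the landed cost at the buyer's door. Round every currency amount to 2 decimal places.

FOB: the seller bears costs until goods are on board at the origin port; the buyer bears freight, insurance and all costs thereafter.
Already in the invoice (seller's account under FOB): inland to port — exclude.
CIF value = FOB price + freight + insurance = 21502.28 + 9421.12 + 475.40 = 31398.80
Ad valorem component: 31398.80 × 4.4% = 1381.55
Specific component: 132 × 0.14 = 18.48
Import duty = 1381.55 + 18.48 = 1400.03
Buyer bears: freight 9421.12 + insurance 475.40 + destination terminal 1199.81 + brokerage 398.06 + delivery 1475.45 + duty 1400.03 = 14369.87
Landed cost = invoice 21502.28 + 14369.87 = 35872.15

Total landed cost: CAD 35872.15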